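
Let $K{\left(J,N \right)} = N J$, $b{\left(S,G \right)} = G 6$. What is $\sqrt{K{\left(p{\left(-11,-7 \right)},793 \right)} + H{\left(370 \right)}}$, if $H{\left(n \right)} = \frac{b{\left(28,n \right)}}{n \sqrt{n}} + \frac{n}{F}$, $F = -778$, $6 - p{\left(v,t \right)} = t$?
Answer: $\frac{\sqrt{53387448266400 + 83983155 \sqrt{370}}}{71965} \approx 101.53$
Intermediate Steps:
$p{\left(v,t \right)} = 6 - t$
$b{\left(S,G \right)} = 6 G$
$H{\left(n \right)} = \frac{6}{\sqrt{n}} - \frac{n}{778}$ ($H{\left(n \right)} = \frac{6 n}{n \sqrt{n}} + \frac{n}{-778} = \frac{6 n}{n^{\frac{3}{2}}} + n \left(- \frac{1}{778}\right) = \frac{6 n}{n^{\frac{3}{2}}} - \frac{n}{778} = \frac{6}{\sqrt{n}} - \frac{n}{778}$)
$K{\left(J,N \right)} = J N$
$\sqrt{K{\left(p{\left(-11,-7 \right)},793 \right)} + H{\left(370 \right)}} = \sqrt{\left(6 - -7\right) 793 + \left(\frac{6}{\sqrt{370}} - \frac{185}{389}\right)} = \sqrt{\left(6 + 7\right) 793 - \left(\frac{185}{389} - 6 \frac{\sqrt{370}}{370}\right)} = \sqrt{13 \cdot 793 - \left(\frac{185}{389} - \frac{3 \sqrt{370}}{185}\right)} = \sqrt{10309 - \left(\frac{185}{389} - \frac{3 \sqrt{370}}{185}\right)} = \sqrt{\frac{4010016}{389} + \frac{3 \sqrt{370}}{185}}$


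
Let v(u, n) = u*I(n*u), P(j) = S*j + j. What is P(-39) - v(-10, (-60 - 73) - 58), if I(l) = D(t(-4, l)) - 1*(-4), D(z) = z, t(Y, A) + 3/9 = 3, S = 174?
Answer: -20275/3 ≈ -6758.3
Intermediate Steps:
t(Y, A) = 8/3 (t(Y, A) = -1/3 + 3 = 8/3)
I(l) = 20/3 (I(l) = 8/3 - 1*(-4) = 8/3 + 4 = 20/3)
P(j) = 175*j (P(j) = 174*j + j = 175*j)
v(u, n) = 20*u/3 (v(u, n) = u*(20/3) = 20*u/3)
P(-39) - v(-10, (-60 - 73) - 58) = 175*(-39) - 20*(-10)/3 = -6825 - 1*(-200/3) = -6825 + 200/3 = -20275/3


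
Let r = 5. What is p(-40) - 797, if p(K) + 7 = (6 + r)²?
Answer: -683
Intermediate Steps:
p(K) = 114 (p(K) = -7 + (6 + 5)² = -7 + 11² = -7 + 121 = 114)
p(-40) - 797 = 114 - 797 = -683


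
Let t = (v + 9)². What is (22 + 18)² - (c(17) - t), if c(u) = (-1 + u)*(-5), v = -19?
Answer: 1780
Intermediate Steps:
t = 100 (t = (-19 + 9)² = (-10)² = 100)
c(u) = 5 - 5*u
(22 + 18)² - (c(17) - t) = (22 + 18)² - ((5 - 5*17) - 1*100) = 40² - ((5 - 85) - 100) = 1600 - (-80 - 100) = 1600 - 1*(-180) = 1600 + 180 = 1780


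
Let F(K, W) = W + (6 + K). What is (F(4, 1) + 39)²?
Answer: 2500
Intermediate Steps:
F(K, W) = 6 + K + W
(F(4, 1) + 39)² = ((6 + 4 + 1) + 39)² = (11 + 39)² = 50² = 2500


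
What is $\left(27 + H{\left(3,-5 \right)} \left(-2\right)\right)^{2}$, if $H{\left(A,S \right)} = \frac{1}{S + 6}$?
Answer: $625$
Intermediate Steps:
$H{\left(A,S \right)} = \frac{1}{6 + S}$
$\left(27 + H{\left(3,-5 \right)} \left(-2\right)\right)^{2} = \left(27 + \frac{1}{6 - 5} \left(-2\right)\right)^{2} = \left(27 + 1^{-1} \left(-2\right)\right)^{2} = \left(27 + 1 \left(-2\right)\right)^{2} = \left(27 - 2\right)^{2} = 25^{2} = 625$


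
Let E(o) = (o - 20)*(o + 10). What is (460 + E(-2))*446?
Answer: 126664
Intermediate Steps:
E(o) = (-20 + o)*(10 + o)
(460 + E(-2))*446 = (460 + (-200 + (-2)² - 10*(-2)))*446 = (460 + (-200 + 4 + 20))*446 = (460 - 176)*446 = 284*446 = 126664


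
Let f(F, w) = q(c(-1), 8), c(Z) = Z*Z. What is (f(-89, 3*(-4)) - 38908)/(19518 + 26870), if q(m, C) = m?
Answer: -38907/46388 ≈ -0.83873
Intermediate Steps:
c(Z) = Z**2
f(F, w) = 1 (f(F, w) = (-1)**2 = 1)
(f(-89, 3*(-4)) - 38908)/(19518 + 26870) = (1 - 38908)/(19518 + 26870) = -38907/46388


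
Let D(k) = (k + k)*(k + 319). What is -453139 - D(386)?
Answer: -997399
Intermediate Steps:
D(k) = 2*k*(319 + k) (D(k) = (2*k)*(319 + k) = 2*k*(319 + k))
-453139 - D(386) = -453139 - 2*386*(319 + 386) = -453139 - 2*386*705 = -453139 - 1*544260 = -453139 - 544260 = -997399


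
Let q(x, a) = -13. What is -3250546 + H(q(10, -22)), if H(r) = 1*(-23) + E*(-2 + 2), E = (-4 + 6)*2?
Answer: -3250569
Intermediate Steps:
E = 4 (E = 2*2 = 4)
H(r) = -23 (H(r) = 1*(-23) + 4*(-2 + 2) = -23 + 4*0 = -23 + 0 = -23)
-3250546 + H(q(10, -22)) = -3250546 - 23 = -3250569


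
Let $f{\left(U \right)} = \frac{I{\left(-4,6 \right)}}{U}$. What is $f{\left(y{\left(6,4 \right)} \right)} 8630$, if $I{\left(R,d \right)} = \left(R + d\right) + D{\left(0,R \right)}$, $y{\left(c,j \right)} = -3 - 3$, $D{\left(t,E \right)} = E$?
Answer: $\frac{8630}{3} \approx 2876.7$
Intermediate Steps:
$y{\left(c,j \right)} = -6$
$I{\left(R,d \right)} = d + 2 R$ ($I{\left(R,d \right)} = \left(R + d\right) + R = d + 2 R$)
$f{\left(U \right)} = - \frac{2}{U}$ ($f{\left(U \right)} = \frac{6 + 2 \left(-4\right)}{U} = \frac{6 - 8}{U} = - \frac{2}{U}$)
$f{\left(y{\left(6,4 \right)} \right)} 8630 = - \frac{2}{-6} \cdot 8630 = \left(-2\right) \left(- \frac{1}{6}\right) 8630 = \frac{1}{3} \cdot 8630 = \frac{8630}{3}$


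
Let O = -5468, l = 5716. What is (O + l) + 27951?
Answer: 28199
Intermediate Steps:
(O + l) + 27951 = (-5468 + 5716) + 27951 = 248 + 27951 = 28199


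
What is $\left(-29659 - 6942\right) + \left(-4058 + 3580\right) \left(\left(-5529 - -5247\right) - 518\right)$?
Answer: $345799$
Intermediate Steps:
$\left(-29659 - 6942\right) + \left(-4058 + 3580\right) \left(\left(-5529 - -5247\right) - 518\right) = -36601 - 478 \left(\left(-5529 + 5247\right) - 518\right) = -36601 - 478 \left(-282 - 518\right) = -36601 - -382400 = -36601 + 382400 = 345799$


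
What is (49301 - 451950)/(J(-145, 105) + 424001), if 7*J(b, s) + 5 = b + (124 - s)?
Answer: -2818543/2967876 ≈ -0.94968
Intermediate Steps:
J(b, s) = 17 - s/7 + b/7 (J(b, s) = -5/7 + (b + (124 - s))/7 = -5/7 + (124 + b - s)/7 = -5/7 + (124/7 - s/7 + b/7) = 17 - s/7 + b/7)
(49301 - 451950)/(J(-145, 105) + 424001) = (49301 - 451950)/((17 - ⅐*105 + (⅐)*(-145)) + 424001) = -402649/((17 - 15 - 145/7) + 424001) = -402649/(-131/7 + 424001) = -402649/2967876/7 = -402649*7/2967876 = -2818543/2967876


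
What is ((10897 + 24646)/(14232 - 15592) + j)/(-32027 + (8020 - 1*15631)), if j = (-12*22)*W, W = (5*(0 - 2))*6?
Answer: -21506857/53907680 ≈ -0.39896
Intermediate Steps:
W = -60 (W = (5*(-2))*6 = -10*6 = -60)
j = 15840 (j = -12*22*(-60) = -264*(-60) = 15840)
((10897 + 24646)/(14232 - 15592) + j)/(-32027 + (8020 - 1*15631)) = ((10897 + 24646)/(14232 - 15592) + 15840)/(-32027 + (8020 - 1*15631)) = (35543/(-1360) + 15840)/(-32027 + (8020 - 15631)) = (35543*(-1/1360) + 15840)/(-32027 - 7611) = (-35543/1360 + 15840)/(-39638) = (21506857/1360)*(-1/39638) = -21506857/53907680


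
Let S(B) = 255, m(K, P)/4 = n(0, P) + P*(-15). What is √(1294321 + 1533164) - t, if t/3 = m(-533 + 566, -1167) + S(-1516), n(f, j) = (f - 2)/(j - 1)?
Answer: -30780453/146 + 3*√314165 ≈ -2.0914e+5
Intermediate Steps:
n(f, j) = (-2 + f)/(-1 + j)
m(K, P) = -60*P - 8/(-1 + P) (m(K, P) = 4*((-2 + 0)/(-1 + P) + P*(-15)) = 4*(-2/(-1 + P) - 15*P) = 4*(-15*P - 2/(-1 + P)) = -60*P - 8/(-1 + P))
t = 30780453/146 (t = 3*(4*(-2 - 15*(-1167)*(-1 - 1167))/(-1 - 1167) + 255) = 3*(4*(-2 - 15*(-1167)*(-1168))/(-1168) + 255) = 3*(4*(-1/1168)*(-2 - 20445840) + 255) = 3*(4*(-1/1168)*(-20445842) + 255) = 3*(10222921/146 + 255) = 3*(10260151/146) = 30780453/146 ≈ 2.1083e+5)
√(1294321 + 1533164) - t = √(1294321 + 1533164) - 1*30780453/146 = √2827485 - 30780453/146 = 3*√314165 - 30780453/146 = -30780453/146 + 3*√314165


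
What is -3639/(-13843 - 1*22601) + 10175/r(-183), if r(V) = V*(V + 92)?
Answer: 143805989/202300644 ≈ 0.71085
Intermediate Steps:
r(V) = V*(92 + V)
-3639/(-13843 - 1*22601) + 10175/r(-183) = -3639/(-13843 - 1*22601) + 10175/((-183*(92 - 183))) = -3639/(-13843 - 22601) + 10175/((-183*(-91))) = -3639/(-36444) + 10175/16653 = -3639*(-1/36444) + 10175*(1/16653) = 1213/12148 + 10175/16653 = 143805989/202300644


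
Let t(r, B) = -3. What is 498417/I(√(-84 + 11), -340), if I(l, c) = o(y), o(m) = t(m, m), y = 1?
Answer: -166139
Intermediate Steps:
o(m) = -3
I(l, c) = -3
498417/I(√(-84 + 11), -340) = 498417/(-3) = 498417*(-⅓) = -166139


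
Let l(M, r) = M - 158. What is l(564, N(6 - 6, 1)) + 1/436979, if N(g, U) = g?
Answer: 177413475/436979 ≈ 406.00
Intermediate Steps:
l(M, r) = -158 + M
l(564, N(6 - 6, 1)) + 1/436979 = (-158 + 564) + 1/436979 = 406 + 1/436979 = 177413475/436979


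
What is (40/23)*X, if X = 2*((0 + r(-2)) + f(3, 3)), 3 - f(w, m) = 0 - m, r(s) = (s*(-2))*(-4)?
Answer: -800/23 ≈ -34.783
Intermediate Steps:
r(s) = 8*s (r(s) = -2*s*(-4) = 8*s)
f(w, m) = 3 + m (f(w, m) = 3 - (0 - m) = 3 - (-1)*m = 3 + m)
X = -20 (X = 2*((0 + 8*(-2)) + (3 + 3)) = 2*((0 - 16) + 6) = 2*(-16 + 6) = 2*(-10) = -20)
(40/23)*X = (40/23)*(-20) = -800/23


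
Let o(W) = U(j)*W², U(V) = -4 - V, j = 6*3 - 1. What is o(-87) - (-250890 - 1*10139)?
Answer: 102080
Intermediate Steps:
j = 17 (j = 18 - 1 = 17)
o(W) = -21*W² (o(W) = (-4 - 1*17)*W² = (-4 - 17)*W² = -21*W²)
o(-87) - (-250890 - 1*10139) = -21*(-87)² - (-250890 - 1*10139) = -21*7569 - (-250890 - 10139) = -158949 - 1*(-261029) = -158949 + 261029 = 102080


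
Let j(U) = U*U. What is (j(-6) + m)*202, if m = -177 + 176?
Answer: 7070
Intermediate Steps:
j(U) = U**2
m = -1
(j(-6) + m)*202 = ((-6)**2 - 1)*202 = (36 - 1)*202 = 35*202 = 7070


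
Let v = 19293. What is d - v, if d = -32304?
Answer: -51597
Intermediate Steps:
d - v = -32304 - 1*19293 = -32304 - 19293 = -51597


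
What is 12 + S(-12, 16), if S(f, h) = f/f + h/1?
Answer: 29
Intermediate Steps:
S(f, h) = 1 + h (S(f, h) = 1 + h*1 = 1 + h)
12 + S(-12, 16) = 12 + (1 + 16) = 12 + 17 = 29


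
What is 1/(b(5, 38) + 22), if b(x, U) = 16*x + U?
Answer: 1/140 ≈ 0.0071429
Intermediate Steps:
b(x, U) = U + 16*x
1/(b(5, 38) + 22) = 1/((38 + 16*5) + 22) = 1/((38 + 80) + 22) = 1/(118 + 22) = 1/140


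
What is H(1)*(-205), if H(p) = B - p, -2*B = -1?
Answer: 205/2 ≈ 102.50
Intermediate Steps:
B = ½ (B = -½*(-1) = ½ ≈ 0.50000)
H(p) = ½ - p
H(1)*(-205) = (½ - 1*1)*(-205) = (½ - 1)*(-205) = -½*(-205) = 205/2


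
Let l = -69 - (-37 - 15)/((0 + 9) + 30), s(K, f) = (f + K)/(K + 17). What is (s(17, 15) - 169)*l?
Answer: 579971/51 ≈ 11372.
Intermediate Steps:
s(K, f) = (K + f)/(17 + K)
l = -203/3 (l = -69 - (-52)/(9 + 30) = -69 - (-52)/39 = -69 - 1*(-4/3) = -69 + 4/3 = -203/3 ≈ -67.667)
(s(17, 15) - 169)*l = ((17 + 15)/(17 + 17) - 169)*(-203/3) = (32/34 - 169)*(-203/3) = ((1/34)*32 - 169)*(-203/3) = (16/17 - 169)*(-203/3) = -2857/17*(-203/3) = 579971/51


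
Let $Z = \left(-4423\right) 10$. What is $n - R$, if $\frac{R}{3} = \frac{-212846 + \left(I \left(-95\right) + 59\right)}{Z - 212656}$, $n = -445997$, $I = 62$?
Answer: $- \frac{114571041373}{256886} \approx -4.46 \cdot 10^{5}$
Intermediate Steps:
$Z = -44230$
$R = \frac{656031}{256886}$ ($R = 3 \frac{-212846 + \left(62 \left(-95\right) + 59\right)}{-44230 - 212656} = 3 \frac{-212846 + \left(-5890 + 59\right)}{-256886} = 3 \left(-212846 - 5831\right) \left(- \frac{1}{256886}\right) = 3 \left(\left(-218677\right) \left(- \frac{1}{256886}\right)\right) = 3 \cdot \frac{218677}{256886} = \frac{656031}{256886} \approx 2.5538$)
$n - R = -445997 - \frac{656031}{256886} = - \frac{114571041373}{256886}$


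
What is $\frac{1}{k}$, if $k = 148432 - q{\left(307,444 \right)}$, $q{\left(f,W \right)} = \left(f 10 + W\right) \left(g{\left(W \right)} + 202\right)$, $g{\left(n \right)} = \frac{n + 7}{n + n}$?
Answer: $- \frac{444}{250052231} \approx -1.7756 \cdot 10^{-6}$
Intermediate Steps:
$g{\left(n \right)} = \frac{7 + n}{2 n}$
$q{\left(f,W \right)} = \left(202 + \frac{7 + W}{2 W}\right) \left(W + 10 f\right)$ ($q{\left(f,W \right)} = \left(f 10 + W\right) \left(\frac{7 + W}{2 W} + 202\right) = \left(10 f + W\right) \left(202 + \frac{7 + W}{2 W}\right) = \left(W + 10 f\right) \left(202 + \frac{7 + W}{2 W}\right) = \left(202 + \frac{7 + W}{2 W}\right) \left(W + 10 f\right)$)
$k = - \frac{250052231}{444}$ ($k = 148432 - \left(\frac{7}{2} + 2025 \cdot 307 + \frac{405}{2} \cdot 444 + 35 \cdot 307 \cdot \frac{1}{444}\right) = 148432 - \left(\frac{7}{2} + 621675 + 89910 + 35 \cdot 307 \cdot \frac{1}{444}\right) = 148432 - \left(\frac{7}{2} + 621675 + 89910 + \frac{10745}{444}\right) = 148432 - \frac{315956039}{444} = - \frac{250052231}{444} \approx -5.6318 \cdot 10^{5}$)
$\frac{1}{k} = \frac{1}{- \frac{250052231}{444}} = - \frac{444}{250052231}$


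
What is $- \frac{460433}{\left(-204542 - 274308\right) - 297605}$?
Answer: $\frac{460433}{776455} \approx 0.59299$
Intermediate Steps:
$- \frac{460433}{\left(-204542 - 274308\right) - 297605} = - \frac{460433}{-478850 - 297605} = - \frac{460433}{-776455} = \left(-460433\right) \left(- \frac{1}{776455}\right) = \frac{460433}{776455}$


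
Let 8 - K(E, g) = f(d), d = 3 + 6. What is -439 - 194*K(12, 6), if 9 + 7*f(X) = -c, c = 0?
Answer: -15683/7 ≈ -2240.4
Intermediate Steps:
d = 9
f(X) = -9/7 (f(X) = -9/7 + (-1*0)/7 = -9/7 + (⅐)*0 = -9/7 + 0 = -9/7)
K(E, g) = 65/7 (K(E, g) = 8 - 1*(-9/7) = 8 + 9/7 = 65/7)
-439 - 194*K(12, 6) = -439 - 194*65/7 = -439 - 12610/7 = -15683/7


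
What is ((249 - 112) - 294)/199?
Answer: -157/199 ≈ -0.78894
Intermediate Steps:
((249 - 112) - 294)/199 = (137 - 294)*(1/199) = -157*1/199 = -157/199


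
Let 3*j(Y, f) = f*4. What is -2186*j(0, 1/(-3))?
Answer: 8744/9 ≈ 971.56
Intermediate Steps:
j(Y, f) = 4*f/3 (j(Y, f) = (f*4)/3 = (4*f)/3 = 4*f/3)
-2186*j(0, 1/(-3)) = -8744*1/(-3)/3 = -8744*1*(-⅓)/3 = -8744*(-1)/(3*3) = -2186*(-4/9) = 8744/9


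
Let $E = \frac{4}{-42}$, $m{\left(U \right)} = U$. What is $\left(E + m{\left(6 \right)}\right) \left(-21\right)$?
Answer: $-124$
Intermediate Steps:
$E = - \frac{2}{21}$ ($E = 4 \left(- \frac{1}{42}\right) = - \frac{2}{21} \approx -0.095238$)
$\left(E + m{\left(6 \right)}\right) \left(-21\right) = \left(- \frac{2}{21} + 6\right) \left(-21\right) = \frac{124}{21} \left(-21\right) = -124$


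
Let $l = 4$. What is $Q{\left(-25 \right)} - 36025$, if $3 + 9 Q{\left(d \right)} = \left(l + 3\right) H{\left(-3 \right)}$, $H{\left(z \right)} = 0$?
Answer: $- \frac{108076}{3} \approx -36025.0$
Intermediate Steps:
$Q{\left(d \right)} = - \frac{1}{3}$ ($Q{\left(d \right)} = - \frac{1}{3} + \frac{\left(4 + 3\right) 0}{9} = - \frac{1}{3} + \frac{7 \cdot 0}{9} = - \frac{1}{3} + \frac{1}{9} \cdot 0 = - \frac{1}{3} + 0 = - \frac{1}{3}$)
$Q{\left(-25 \right)} - 36025 = - \frac{1}{3} - 36025 = - \frac{108076}{3}$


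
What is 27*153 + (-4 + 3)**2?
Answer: 4132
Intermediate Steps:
27*153 + (-4 + 3)**2 = 4131 + (-1)**2 = 4131 + 1 = 4132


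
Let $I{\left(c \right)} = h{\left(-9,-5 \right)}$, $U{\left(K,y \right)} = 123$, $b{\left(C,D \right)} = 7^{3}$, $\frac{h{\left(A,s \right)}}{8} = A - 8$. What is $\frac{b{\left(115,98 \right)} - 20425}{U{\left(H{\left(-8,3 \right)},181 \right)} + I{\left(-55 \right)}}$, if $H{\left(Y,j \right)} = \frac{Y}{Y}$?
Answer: $\frac{20082}{13} \approx 1544.8$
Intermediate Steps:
$h{\left(A,s \right)} = -64 + 8 A$ ($h{\left(A,s \right)} = 8 \left(A - 8\right) = 8 \left(-8 + A\right) = -64 + 8 A$)
$H{\left(Y,j \right)} = 1$
$b{\left(C,D \right)} = 343$
$I{\left(c \right)} = -136$ ($I{\left(c \right)} = -64 + 8 \left(-9\right) = -64 - 72 = -136$)
$\frac{b{\left(115,98 \right)} - 20425}{U{\left(H{\left(-8,3 \right)},181 \right)} + I{\left(-55 \right)}} = \frac{343 - 20425}{123 - 136} = - \frac{20082}{-13} = \left(-20082\right) \left(- \frac{1}{13}\right) = \frac{20082}{13}$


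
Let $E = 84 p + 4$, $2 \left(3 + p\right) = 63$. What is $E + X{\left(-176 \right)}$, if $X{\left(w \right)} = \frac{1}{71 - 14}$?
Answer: $\frac{136687}{57} \approx 2398.0$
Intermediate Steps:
$p = \frac{57}{2}$ ($p = -3 + \frac{1}{2} \cdot 63 = -3 + \frac{63}{2} = \frac{57}{2} \approx 28.5$)
$X{\left(w \right)} = \frac{1}{57}$
$E = 2398$ ($E = 84 \cdot \frac{57}{2} + 4 = 2394 + 4 = 2398$)
$E + X{\left(-176 \right)} = 2398 + \frac{1}{57} = \frac{136687}{57}$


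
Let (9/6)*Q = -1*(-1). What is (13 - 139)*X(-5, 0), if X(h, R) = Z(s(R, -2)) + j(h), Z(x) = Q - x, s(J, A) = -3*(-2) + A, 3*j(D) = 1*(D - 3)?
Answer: 756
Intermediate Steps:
j(D) = -1 + D/3 (j(D) = (1*(D - 3))/3 = (1*(-3 + D))/3 = (-3 + D)/3 = -1 + D/3)
Q = ⅔ (Q = 2*(-1*(-1))/3 = (⅔)*1 = ⅔ ≈ 0.66667)
s(J, A) = 6 + A
Z(x) = ⅔ - x
X(h, R) = -13/3 + h/3 (X(h, R) = (⅔ - (6 - 2)) + (-1 + h/3) = (⅔ - 1*4) + (-1 + h/3) = (⅔ - 4) + (-1 + h/3) = -10/3 + (-1 + h/3) = -13/3 + h/3)
(13 - 139)*X(-5, 0) = (13 - 139)*(-13/3 + (⅓)*(-5)) = -126*(-13/3 - 5/3) = -126*(-6) = 756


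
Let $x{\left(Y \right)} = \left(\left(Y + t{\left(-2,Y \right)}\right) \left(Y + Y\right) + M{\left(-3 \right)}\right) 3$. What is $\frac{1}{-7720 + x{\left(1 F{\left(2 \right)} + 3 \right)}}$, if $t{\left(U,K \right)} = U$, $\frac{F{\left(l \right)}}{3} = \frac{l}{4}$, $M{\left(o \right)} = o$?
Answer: $- \frac{2}{15323} \approx -0.00013052$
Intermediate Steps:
$F{\left(l \right)} = \frac{3 l}{4}$ ($F{\left(l \right)} = 3 \frac{l}{4} = \frac{3 l}{4}$)
$x{\left(Y \right)} = -9 + 6 Y \left(-2 + Y\right)$ ($x{\left(Y \right)} = \left(\left(Y - 2\right) \left(Y + Y\right) - 3\right) 3 = \left(\left(-2 + Y\right) 2 Y - 3\right) 3 = \left(2 Y \left(-2 + Y\right) - 3\right) 3 = \left(-3 + 2 Y \left(-2 + Y\right)\right) 3 = -9 + 6 Y \left(-2 + Y\right)$)
$\frac{1}{-7720 + x{\left(1 F{\left(2 \right)} + 3 \right)}} = \frac{1}{-7720 - \left(9 - 6 \left(1 \cdot \frac{3}{4} \cdot 2 + 3\right)^{2} + 12 \left(1 \cdot \frac{3}{4} \cdot 2 + 3\right)\right)} = \frac{1}{-7720 - \left(9 - 6 \left(1 \cdot \frac{3}{2} + 3\right)^{2} + 12 \left(1 \cdot \frac{3}{2} + 3\right)\right)} = \frac{1}{-7720 - \left(9 - 6 \left(\frac{3}{2} + 3\right)^{2} + 12 \left(\frac{3}{2} + 3\right)\right)} = \frac{1}{-7720 - \left(63 - \frac{243}{2}\right)} = \frac{1}{-7720 - - \frac{117}{2}} = \frac{1}{-7720 + \frac{117}{2}} = \frac{1}{- \frac{15323}{2}} = - \frac{2}{15323}$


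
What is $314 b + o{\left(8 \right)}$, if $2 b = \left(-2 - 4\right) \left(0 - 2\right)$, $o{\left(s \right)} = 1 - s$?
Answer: $1877$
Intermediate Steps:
$b = 6$ ($b = \frac{\left(-2 - 4\right) \left(0 - 2\right)}{2} = \frac{\left(-2 - 4\right) \left(-2\right)}{2} = \frac{\left(-6\right) \left(-2\right)}{2} = \frac{1}{2} \cdot 12 = 6$)
$314 b + o{\left(8 \right)} = 314 \cdot 6 + \left(1 - 8\right) = 1884 + \left(1 - 8\right) = 1884 - 7 = 1877$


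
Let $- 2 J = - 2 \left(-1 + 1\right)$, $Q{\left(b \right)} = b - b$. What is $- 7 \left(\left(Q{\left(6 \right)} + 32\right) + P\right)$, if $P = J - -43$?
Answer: $-525$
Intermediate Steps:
$Q{\left(b \right)} = 0$
$J = 0$ ($J = - \frac{\left(-2\right) \left(-1 + 1\right)}{2} = - \frac{\left(-2\right) 0}{2} = \left(- \frac{1}{2}\right) 0 = 0$)
$P = 43$ ($P = 0 - -43 = 0 + 43 = 43$)
$- 7 \left(\left(Q{\left(6 \right)} + 32\right) + P\right) = - 7 \left(\left(0 + 32\right) + 43\right) = - 7 \left(32 + 43\right) = \left(-7\right) 75 = -525$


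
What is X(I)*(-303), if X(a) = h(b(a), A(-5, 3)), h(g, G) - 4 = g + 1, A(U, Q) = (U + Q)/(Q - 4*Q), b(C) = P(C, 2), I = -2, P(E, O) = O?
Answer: -2121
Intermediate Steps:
b(C) = 2
A(U, Q) = -(Q + U)/(3*Q) (A(U, Q) = (Q + U)/((-3*Q)) = (Q + U)*(-1/(3*Q)) = -(Q + U)/(3*Q))
h(g, G) = 5 + g (h(g, G) = 4 + (g + 1) = 4 + (1 + g) = 5 + g)
X(a) = 7 (X(a) = 5 + 2 = 7)
X(I)*(-303) = 7*(-303) = -2121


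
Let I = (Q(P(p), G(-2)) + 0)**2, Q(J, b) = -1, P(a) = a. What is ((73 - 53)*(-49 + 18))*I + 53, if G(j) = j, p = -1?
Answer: -567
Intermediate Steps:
I = 1 (I = (-1 + 0)**2 = (-1)**2 = 1)
((73 - 53)*(-49 + 18))*I + 53 = ((73 - 53)*(-49 + 18))*1 + 53 = (20*(-31))*1 + 53 = -620*1 + 53 = -620 + 53 = -567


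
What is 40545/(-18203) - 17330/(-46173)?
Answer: -1556626295/840487119 ≈ -1.8521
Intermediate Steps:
40545/(-18203) - 17330/(-46173) = 40545*(-1/18203) - 17330*(-1/46173) = -40545/18203 + 17330/46173 = -1556626295/840487119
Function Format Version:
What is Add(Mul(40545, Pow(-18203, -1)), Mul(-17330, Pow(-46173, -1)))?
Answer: Rational(-1556626295, 840487119) ≈ -1.8521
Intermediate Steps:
Add(Mul(40545, Pow(-18203, -1)), Mul(-17330, Pow(-46173, -1))) = Add(Mul(40545, Rational(-1, 18203)), Mul(-17330, Rational(-1, 46173))) = Add(Rational(-40545, 18203), Rational(17330, 46173)) = Rational(-1556626295, 840487119)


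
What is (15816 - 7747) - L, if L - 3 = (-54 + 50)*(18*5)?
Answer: 8426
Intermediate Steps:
L = -357 (L = 3 + (-54 + 50)*(18*5) = 3 - 4*90 = 3 - 360 = -357)
(15816 - 7747) - L = (15816 - 7747) - 1*(-357) = 8069 + 357 = 8426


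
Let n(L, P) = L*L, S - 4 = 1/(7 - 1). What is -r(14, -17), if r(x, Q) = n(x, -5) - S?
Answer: -1151/6 ≈ -191.83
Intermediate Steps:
S = 25/6 (S = 4 + 1/(7 - 1) = 4 + 1/6 = 25/6 ≈ 4.1667)
n(L, P) = L**2
r(x, Q) = -25/6 + x**2 (r(x, Q) = x**2 - 1*25/6 = x**2 - 25/6 = -25/6 + x**2)
-r(14, -17) = -(-25/6 + 14**2) = -(-25/6 + 196) = -1*1151/6 = -1151/6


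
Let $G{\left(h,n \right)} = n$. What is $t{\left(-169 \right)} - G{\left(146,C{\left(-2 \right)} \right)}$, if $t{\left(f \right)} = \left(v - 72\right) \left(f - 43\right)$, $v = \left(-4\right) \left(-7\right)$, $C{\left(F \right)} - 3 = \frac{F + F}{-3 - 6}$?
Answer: $\frac{83921}{9} \approx 9324.6$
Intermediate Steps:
$C{\left(F \right)} = 3 - \frac{2 F}{9}$ ($C{\left(F \right)} = 3 + \frac{F + F}{-3 - 6} = 3 + \frac{2 F}{-9} = 3 + 2 F \left(- \frac{1}{9}\right) = 3 - \frac{2 F}{9}$)
$v = 28$
$t{\left(f \right)} = 1892 - 44 f$ ($t{\left(f \right)} = \left(28 - 72\right) \left(f - 43\right) = - 44 \left(-43 + f\right) = 1892 - 44 f$)
$t{\left(-169 \right)} - G{\left(146,C{\left(-2 \right)} \right)} = \left(1892 - -7436\right) - \left(3 - - \frac{4}{9}\right) = \left(1892 + 7436\right) - \left(3 + \frac{4}{9}\right) = 9328 - \frac{31}{9} = \frac{83921}{9}$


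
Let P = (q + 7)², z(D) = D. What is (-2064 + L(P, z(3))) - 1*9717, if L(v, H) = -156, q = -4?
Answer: -11937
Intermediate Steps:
P = 9 (P = (-4 + 7)² = 3² = 9)
(-2064 + L(P, z(3))) - 1*9717 = (-2064 - 156) - 1*9717 = -2220 - 9717 = -11937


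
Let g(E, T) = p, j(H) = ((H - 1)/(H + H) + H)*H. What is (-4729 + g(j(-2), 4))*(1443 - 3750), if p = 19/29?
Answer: 316340454/29 ≈ 1.0908e+7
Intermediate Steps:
j(H) = H*(H + (-1 + H)/(2*H)) (j(H) = ((-1 + H)/((2*H)) + H)*H = ((-1 + H)*(1/(2*H)) + H)*H = ((-1 + H)/(2*H) + H)*H = (H + (-1 + H)/(2*H))*H = H*(H + (-1 + H)/(2*H)))
p = 19/29 (p = 19*(1/29) = 19/29 ≈ 0.65517)
g(E, T) = 19/29
(-4729 + g(j(-2), 4))*(1443 - 3750) = (-4729 + 19/29)*(1443 - 3750) = -137122/29*(-2307) = 316340454/29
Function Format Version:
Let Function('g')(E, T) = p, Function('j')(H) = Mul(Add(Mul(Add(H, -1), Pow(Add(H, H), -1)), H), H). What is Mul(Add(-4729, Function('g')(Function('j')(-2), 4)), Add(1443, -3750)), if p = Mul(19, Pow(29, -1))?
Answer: Rational(316340454, 29) ≈ 1.0908e+7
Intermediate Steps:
Function('j')(H) = Mul(H, Add(H, Mul(Rational(1, 2), Pow(H, -1), Add(-1, H)))) (Function('j')(H) = Mul(Add(Mul(Add(-1, H), Pow(Mul(2, H), -1)), H), H) = Mul(Add(Mul(Add(-1, H), Mul(Rational(1, 2), Pow(H, -1))), H), H) = Mul(Add(Mul(Rational(1, 2), Pow(H, -1), Add(-1, H)), H), H) = Mul(Add(H, Mul(Rational(1, 2), Pow(H, -1), Add(-1, H))), H) = Mul(H, Add(H, Mul(Rational(1, 2), Pow(H, -1), Add(-1, H)))))
p = Rational(19, 29) (p = Mul(19, Rational(1, 29)) = Rational(19, 29) ≈ 0.65517)
Function('g')(E, T) = Rational(19, 29)
Mul(Add(-4729, Function('g')(Function('j')(-2), 4)), Add(1443, -3750)) = Mul(Add(-4729, Rational(19, 29)), Add(1443, -3750)) = Mul(Rational(-137122, 29), -2307) = Rational(316340454, 29)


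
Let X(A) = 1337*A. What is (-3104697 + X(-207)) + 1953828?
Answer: -1427628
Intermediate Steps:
(-3104697 + X(-207)) + 1953828 = (-3104697 + 1337*(-207)) + 1953828 = (-3104697 - 276759) + 1953828 = -3381456 + 1953828 = -1427628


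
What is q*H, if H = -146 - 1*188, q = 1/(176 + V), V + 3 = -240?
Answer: 334/67 ≈ 4.9851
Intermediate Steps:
V = -243 (V = -3 - 240 = -243)
q = -1/67 (q = 1/(176 - 243) = 1/(-67) = -1/67 ≈ -0.014925)
H = -334 (H = -146 - 188 = -334)
q*H = -1/67*(-334) = 334/67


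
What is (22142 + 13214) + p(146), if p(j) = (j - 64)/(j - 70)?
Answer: 1343569/38 ≈ 35357.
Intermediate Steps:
p(j) = (-64 + j)/(-70 + j)
(22142 + 13214) + p(146) = (22142 + 13214) + (-64 + 146)/(-70 + 146) = 35356 + 82/76 = 35356 + (1/76)*82 = 35356 + 41/38 = 1343569/38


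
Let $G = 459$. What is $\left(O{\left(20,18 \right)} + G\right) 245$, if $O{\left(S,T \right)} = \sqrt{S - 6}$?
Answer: $112455 + 245 \sqrt{14} \approx 1.1337 \cdot 10^{5}$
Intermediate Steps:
$O{\left(S,T \right)} = \sqrt{-6 + S}$
$\left(O{\left(20,18 \right)} + G\right) 245 = \left(\sqrt{-6 + 20} + 459\right) 245 = \left(\sqrt{14} + 459\right) 245 = \left(459 + \sqrt{14}\right) 245 = 112455 + 245 \sqrt{14}$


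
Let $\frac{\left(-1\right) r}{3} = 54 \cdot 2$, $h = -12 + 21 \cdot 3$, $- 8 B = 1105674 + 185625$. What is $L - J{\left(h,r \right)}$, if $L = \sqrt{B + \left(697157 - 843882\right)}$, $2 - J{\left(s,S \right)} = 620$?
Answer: $618 + \frac{i \sqrt{4930198}}{4} \approx 618.0 + 555.1 i$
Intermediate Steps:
$B = - \frac{1291299}{8}$ ($B = - \frac{1105674 + 185625}{8} = \left(- \frac{1}{8}\right) 1291299 = - \frac{1291299}{8} \approx -1.6141 \cdot 10^{5}$)
$h = 51$ ($h = -12 + 63 = 51$)
$r = -324$ ($r = - 3 \cdot 54 \cdot 2 = \left(-3\right) 108 = -324$)
$J{\left(s,S \right)} = -618$ ($J{\left(s,S \right)} = 2 - 620 = -618$)
$L = \frac{i \sqrt{4930198}}{4}$ ($L = \sqrt{- \frac{1291299}{8} + \left(697157 - 843882\right)} = \sqrt{- \frac{1291299}{8} - 146725} = \sqrt{- \frac{2465099}{8}} = \frac{i \sqrt{4930198}}{4} \approx 555.1 i$)
$L - J{\left(h,r \right)} = \frac{i \sqrt{4930198}}{4} - -618 = \frac{i \sqrt{4930198}}{4} + 618 = 618 + \frac{i \sqrt{4930198}}{4}$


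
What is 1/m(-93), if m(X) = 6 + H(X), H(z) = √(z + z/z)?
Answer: 3/64 - I*√23/64 ≈ 0.046875 - 0.074935*I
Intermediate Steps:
H(z) = √(1 + z) (H(z) = √(z + 1) = √(1 + z))
m(X) = 6 + √(1 + X)
1/m(-93) = 1/(6 + √(1 - 93)) = 1/(6 + √(-92)) = 1/(6 + 2*I*√23)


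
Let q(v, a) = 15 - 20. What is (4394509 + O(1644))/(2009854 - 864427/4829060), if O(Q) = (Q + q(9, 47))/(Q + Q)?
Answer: 17443949731833215/7978089257492286 ≈ 2.1865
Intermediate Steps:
q(v, a) = -5
O(Q) = (-5 + Q)/(2*Q) (O(Q) = (Q - 5)/(Q + Q) = (-5 + Q)/((2*Q)) = (-5 + Q)*(1/(2*Q)) = (-5 + Q)/(2*Q))
(4394509 + O(1644))/(2009854 - 864427/4829060) = (4394509 + (½)*(-5 + 1644)/1644)/(2009854 - 864427/4829060) = (4394509 + (½)*(1/1644)*1639)/(2009854 - 864427*1/4829060) = (4394509 + 1639/3288)/(2009854 - 864427/4829060) = 14449147231/(3288*(9705704692813/4829060)) = (14449147231/3288)*(4829060/9705704692813) = 17443949731833215/7978089257492286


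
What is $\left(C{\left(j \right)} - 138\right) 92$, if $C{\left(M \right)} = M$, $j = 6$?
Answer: $-12144$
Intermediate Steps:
$\left(C{\left(j \right)} - 138\right) 92 = \left(6 - 138\right) 92 = \left(-132\right) 92 = -12144$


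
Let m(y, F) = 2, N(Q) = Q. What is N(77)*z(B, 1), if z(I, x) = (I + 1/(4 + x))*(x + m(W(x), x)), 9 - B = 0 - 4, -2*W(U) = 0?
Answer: 15246/5 ≈ 3049.2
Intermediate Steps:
W(U) = 0 (W(U) = -½*0 = 0)
B = 13 (B = 9 - (0 - 4) = 9 - 1*(-4) = 9 + 4 = 13)
z(I, x) = (2 + x)*(I + 1/(4 + x)) (z(I, x) = (I + 1/(4 + x))*(x + 2) = (I + 1/(4 + x))*(2 + x) = (2 + x)*(I + 1/(4 + x)))
N(77)*z(B, 1) = 77*((2 + 1 + 8*13 + 13*1² + 6*13*1)/(4 + 1)) = 77*((2 + 1 + 104 + 13*1 + 78)/5) = 77*((2 + 1 + 104 + 13 + 78)/5) = 77*((⅕)*198) = 77*(198/5) = 15246/5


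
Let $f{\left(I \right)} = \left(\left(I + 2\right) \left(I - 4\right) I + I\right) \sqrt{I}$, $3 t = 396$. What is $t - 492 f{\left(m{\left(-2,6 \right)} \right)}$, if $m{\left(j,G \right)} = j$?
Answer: $132 + 984 i \sqrt{2} \approx 132.0 + 1391.6 i$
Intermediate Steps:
$t = 132$ ($t = \frac{1}{3} \cdot 396 = 132$)
$f{\left(I \right)} = \sqrt{I} \left(I + I \left(-4 + I\right) \left(2 + I\right)\right)$ ($f{\left(I \right)} = \left(\left(2 + I\right) \left(-4 + I\right) I + I\right) \sqrt{I} = \left(\left(-4 + I\right) \left(2 + I\right) I + I\right) \sqrt{I} = \left(I \left(-4 + I\right) \left(2 + I\right) + I\right) \sqrt{I} = \left(I + I \left(-4 + I\right) \left(2 + I\right)\right) \sqrt{I} = \sqrt{I} \left(I + I \left(-4 + I\right) \left(2 + I\right)\right)$)
$t - 492 f{\left(m{\left(-2,6 \right)} \right)} = 132 - 492 \left(-2\right)^{\frac{3}{2}} \left(-7 + \left(-2\right)^{2} - -4\right) = 132 - 492 - 2 i \sqrt{2} \left(-7 + 4 + 4\right) = 132 - 492 - 2 i \sqrt{2} \cdot 1 = 132 - 492 \left(- 2 i \sqrt{2}\right) = 132 + 984 i \sqrt{2}$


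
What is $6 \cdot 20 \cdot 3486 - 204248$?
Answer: $214072$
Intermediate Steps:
$6 \cdot 20 \cdot 3486 - 204248 = 120 \cdot 3486 - 204248 = 418320 - 204248 = 214072$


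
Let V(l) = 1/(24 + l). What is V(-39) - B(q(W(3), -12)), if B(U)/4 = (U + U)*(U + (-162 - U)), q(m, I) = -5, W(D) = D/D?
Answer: -97201/15 ≈ -6480.1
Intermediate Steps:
W(D) = 1
B(U) = -1296*U (B(U) = 4*((U + U)*(U + (-162 - U))) = 4*((2*U)*(-162)) = 4*(-324*U) = -1296*U)
V(-39) - B(q(W(3), -12)) = 1/(24 - 39) - (-1296)*(-5) = 1/(-15) - 1*6480 = -1/15 - 6480 = -97201/15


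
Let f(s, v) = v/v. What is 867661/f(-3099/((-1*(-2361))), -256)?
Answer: 867661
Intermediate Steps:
f(s, v) = 1
867661/f(-3099/((-1*(-2361))), -256) = 867661/1 = 867661*1 = 867661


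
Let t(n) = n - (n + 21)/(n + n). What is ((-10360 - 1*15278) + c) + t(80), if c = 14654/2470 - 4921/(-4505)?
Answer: -909829325759/35607520 ≈ -25552.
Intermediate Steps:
c = 7817114/1112735 (c = 14654*(1/2470) - 4921*(-1/4505) = 7327/1235 + 4921/4505 = 7817114/1112735 ≈ 7.0251)
t(n) = n - (21 + n)/(2*n)
((-10360 - 1*15278) + c) + t(80) = ((-10360 - 1*15278) + 7817114/1112735) + (-½ + 80 - 21/2/80) = ((-10360 - 15278) + 7817114/1112735) + (-½ + 80 - 21/2*1/80) = (-25638 + 7817114/1112735) + (-½ + 80 - 21/160) = -28520482816/1112735 + 12699/160 = -909829325759/35607520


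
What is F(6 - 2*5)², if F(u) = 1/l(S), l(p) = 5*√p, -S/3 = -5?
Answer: 1/375 ≈ 0.0026667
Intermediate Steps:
S = 15 (S = -3*(-5) = 15)
F(u) = √15/75 (F(u) = 1/(5*√15) = √15/75)
F(6 - 2*5)² = (√15/75)² = 1/375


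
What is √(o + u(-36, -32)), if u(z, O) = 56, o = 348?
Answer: 2*√101 ≈ 20.100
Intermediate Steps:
√(o + u(-36, -32)) = √(348 + 56) = √404 = 2*√101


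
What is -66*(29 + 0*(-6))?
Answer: -1914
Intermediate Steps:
-66*(29 + 0*(-6)) = -66*(29 + 0) = -66*29 = -1914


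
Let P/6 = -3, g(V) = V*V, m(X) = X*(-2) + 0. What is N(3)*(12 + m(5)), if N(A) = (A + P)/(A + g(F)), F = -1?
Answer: -15/2 ≈ -7.5000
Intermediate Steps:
m(X) = -2*X (m(X) = -2*X + 0 = -2*X)
g(V) = V²
P = -18 (P = 6*(-3) = -18)
N(A) = (-18 + A)/(1 + A) (N(A) = (A - 18)/(A + (-1)²) = (-18 + A)/(A + 1) = (-18 + A)/(1 + A))
N(3)*(12 + m(5)) = ((-18 + 3)/(1 + 3))*(12 - 2*5) = (-15/4)*(12 - 10) = ((¼)*(-15))*2 = -15/4*2 = -15/2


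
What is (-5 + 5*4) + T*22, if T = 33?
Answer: 741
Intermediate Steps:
(-5 + 5*4) + T*22 = (-5 + 5*4) + 33*22 = (-5 + 20) + 726 = 15 + 726 = 741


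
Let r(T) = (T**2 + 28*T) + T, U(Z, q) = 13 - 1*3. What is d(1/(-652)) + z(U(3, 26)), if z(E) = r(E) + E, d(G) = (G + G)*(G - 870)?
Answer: 85588041/212552 ≈ 402.67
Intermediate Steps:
d(G) = 2*G*(-870 + G) (d(G) = (2*G)*(-870 + G) = 2*G*(-870 + G))
U(Z, q) = 10 (U(Z, q) = 13 - 3 = 10)
r(T) = T**2 + 29*T
z(E) = E + E*(29 + E) (z(E) = E*(29 + E) + E = E + E*(29 + E))
d(1/(-652)) + z(U(3, 26)) = 2*(-870 + 1/(-652))/(-652) + 10*(30 + 10) = 2*(-1/652)*(-870 - 1/652) + 10*40 = 2*(-1/652)*(-567241/652) + 400 = 567241/212552 + 400 = 85588041/212552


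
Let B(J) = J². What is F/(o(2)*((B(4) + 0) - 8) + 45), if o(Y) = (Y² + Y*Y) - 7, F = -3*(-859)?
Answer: 2577/53 ≈ 48.623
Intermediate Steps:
F = 2577
o(Y) = -7 + 2*Y² (o(Y) = (Y² + Y²) - 7 = 2*Y² - 7 = -7 + 2*Y²)
F/(o(2)*((B(4) + 0) - 8) + 45) = 2577/((-7 + 2*2²)*((4² + 0) - 8) + 45) = 2577/((-7 + 2*4)*((16 + 0) - 8) + 45) = 2577/((-7 + 8)*(16 - 8) + 45) = 2577/(1*8 + 45) = 2577/(8 + 45) = 2577/53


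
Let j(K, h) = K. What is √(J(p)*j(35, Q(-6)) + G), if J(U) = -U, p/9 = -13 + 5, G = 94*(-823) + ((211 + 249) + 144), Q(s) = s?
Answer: I*√74238 ≈ 272.47*I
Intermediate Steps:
G = -76758 (G = -77362 + (460 + 144) = -77362 + 604 = -76758)
p = -72 (p = 9*(-13 + 5) = 9*(-8) = -72)
√(J(p)*j(35, Q(-6)) + G) = √(-1*(-72)*35 - 76758) = √(72*35 - 76758) = √(2520 - 76758) = √(-74238) = I*√74238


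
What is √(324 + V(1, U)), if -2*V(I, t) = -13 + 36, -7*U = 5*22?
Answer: 25*√2/2 ≈ 17.678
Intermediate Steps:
U = -110/7 (U = -5*22/7 = -⅐*110 = -110/7 ≈ -15.714)
V(I, t) = -23/2 (V(I, t) = -(-13 + 36)/2 = -½*23 = -23/2)
√(324 + V(1, U)) = √(324 - 23/2) = √(625/2) = 25*√2/2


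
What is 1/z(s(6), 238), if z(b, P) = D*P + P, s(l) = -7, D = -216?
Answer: -1/51170 ≈ -1.9543e-5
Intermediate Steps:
z(b, P) = -215*P (z(b, P) = -216*P + P = -215*P)
1/z(s(6), 238) = 1/(-215*238) = 1/(-51170) = -1/51170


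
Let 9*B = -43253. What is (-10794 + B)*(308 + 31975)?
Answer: -503611213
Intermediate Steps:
B = -43253/9 (B = (⅑)*(-43253) = -43253/9 ≈ -4805.9)
(-10794 + B)*(308 + 31975) = (-10794 - 43253/9)*(308 + 31975) = -140399/9*32283 = -503611213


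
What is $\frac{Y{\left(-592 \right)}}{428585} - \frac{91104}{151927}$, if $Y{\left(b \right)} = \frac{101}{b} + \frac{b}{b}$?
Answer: $- \frac{23115043645123}{38547270910640} \approx -0.59965$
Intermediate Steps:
$Y{\left(b \right)} = 1 + \frac{101}{b}$ ($Y{\left(b \right)} = \frac{101}{b} + 1 = 1 + \frac{101}{b}$)
$\frac{Y{\left(-592 \right)}}{428585} - \frac{91104}{151927} = \frac{\frac{1}{-592} \left(101 - 592\right)}{428585} - \frac{91104}{151927} = \left(- \frac{1}{592}\right) \left(-491\right) \frac{1}{428585} - \frac{91104}{151927} = \frac{491}{592} \cdot \frac{1}{428585} - \frac{91104}{151927} = \frac{491}{253722320} - \frac{91104}{151927} = - \frac{23115043645123}{38547270910640}$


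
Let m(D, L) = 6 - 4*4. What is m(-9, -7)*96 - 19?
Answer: -979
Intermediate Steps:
m(D, L) = -10 (m(D, L) = 6 - 16 = -10)
m(-9, -7)*96 - 19 = -10*96 - 19 = -960 - 19 = -979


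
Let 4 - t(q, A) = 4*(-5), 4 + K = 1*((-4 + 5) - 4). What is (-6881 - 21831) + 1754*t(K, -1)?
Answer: 13384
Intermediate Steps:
K = -7 (K = -4 + 1*((-4 + 5) - 4) = -4 + 1*(1 - 4) = -4 + 1*(-3) = -4 - 3 = -7)
t(q, A) = 24 (t(q, A) = 4 - 4*(-5) = 4 - 1*(-20) = 4 + 20 = 24)
(-6881 - 21831) + 1754*t(K, -1) = (-6881 - 21831) + 1754*24 = -28712 + 42096 = 13384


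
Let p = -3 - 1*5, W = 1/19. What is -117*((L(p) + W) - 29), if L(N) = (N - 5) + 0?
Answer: 93249/19 ≈ 4907.8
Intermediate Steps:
W = 1/19 ≈ 0.052632
p = -8 (p = -3 - 5 = -8)
L(N) = -5 + N (L(N) = (-5 + N) + 0 = -5 + N)
-117*((L(p) + W) - 29) = -117*(((-5 - 8) + 1/19) - 29) = -117*((-13 + 1/19) - 29) = -117*(-246/19 - 29) = -117*(-797/19) = 93249/19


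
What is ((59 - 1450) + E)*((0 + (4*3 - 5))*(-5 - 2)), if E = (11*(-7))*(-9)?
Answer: 34202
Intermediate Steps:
E = 693 (E = -77*(-9) = 693)
((59 - 1450) + E)*((0 + (4*3 - 5))*(-5 - 2)) = ((59 - 1450) + 693)*((0 + (4*3 - 5))*(-5 - 2)) = (-1391 + 693)*((0 + (12 - 5))*(-7)) = -698*(0 + 7)*(-7) = -4886*(-7) = -698*(-49) = 34202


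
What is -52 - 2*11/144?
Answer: -3755/72 ≈ -52.153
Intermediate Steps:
-52 - 2*11/144 = -52 - 22*1/144 = -52 - 11/72 = -3755/72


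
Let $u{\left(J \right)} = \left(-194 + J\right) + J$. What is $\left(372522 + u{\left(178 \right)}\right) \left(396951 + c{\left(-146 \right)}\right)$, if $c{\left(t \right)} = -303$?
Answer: $147824363232$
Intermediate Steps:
$u{\left(J \right)} = -194 + 2 J$
$\left(372522 + u{\left(178 \right)}\right) \left(396951 + c{\left(-146 \right)}\right) = \left(372522 + \left(-194 + 2 \cdot 178\right)\right) \left(396951 - 303\right) = \left(372522 + \left(-194 + 356\right)\right) 396648 = \left(372522 + 162\right) 396648 = 372684 \cdot 396648 = 147824363232$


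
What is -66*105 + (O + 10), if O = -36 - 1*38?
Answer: -6994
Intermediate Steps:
O = -74 (O = -36 - 38 = -74)
-66*105 + (O + 10) = -66*105 + (-74 + 10) = -6930 - 64 = -6994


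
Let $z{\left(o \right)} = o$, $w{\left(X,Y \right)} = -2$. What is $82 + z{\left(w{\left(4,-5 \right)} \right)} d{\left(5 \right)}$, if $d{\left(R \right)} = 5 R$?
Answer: $32$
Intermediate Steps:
$82 + z{\left(w{\left(4,-5 \right)} \right)} d{\left(5 \right)} = 82 - 2 \cdot 5 \cdot 5 = 82 - 50 = 32$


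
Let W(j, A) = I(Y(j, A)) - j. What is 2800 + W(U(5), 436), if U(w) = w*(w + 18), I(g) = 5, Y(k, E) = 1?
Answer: 2690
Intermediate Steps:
U(w) = w*(18 + w)
W(j, A) = 5 - j
2800 + W(U(5), 436) = 2800 + (5 - 5*(18 + 5)) = 2800 + (5 - 5*23) = 2800 + (5 - 1*115) = 2800 + (5 - 115) = 2800 - 110 = 2690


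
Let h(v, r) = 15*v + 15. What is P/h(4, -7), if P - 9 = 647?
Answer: 656/75 ≈ 8.7467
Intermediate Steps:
P = 656 (P = 9 + 647 = 656)
h(v, r) = 15 + 15*v
P/h(4, -7) = 656/(15 + 15*4) = 656/(15 + 60) = 656/75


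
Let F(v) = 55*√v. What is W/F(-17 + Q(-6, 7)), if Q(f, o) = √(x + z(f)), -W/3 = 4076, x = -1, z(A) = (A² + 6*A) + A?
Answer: -12228/(55*√(-17 + I*√7)) ≈ -4.1337 + 53.441*I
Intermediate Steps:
z(A) = A² + 7*A
W = -12228 (W = -3*4076 = -12228)
Q(f, o) = √(-1 + f*(7 + f))
W/F(-17 + Q(-6, 7)) = -12228*1/(55*√(-17 + √(-1 - 6*(7 - 6)))) = -12228*1/(55*√(-17 + √(-1 - 6*1))) = -12228*1/(55*√(-17 + √(-1 - 6))) = -12228*1/(55*√(-17 + √(-7))) = -12228*1/(55*√(-17 + I*√7)) = -12228/(55*√(-17 + I*√7))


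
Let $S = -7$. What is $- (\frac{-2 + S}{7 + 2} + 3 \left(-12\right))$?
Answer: $37$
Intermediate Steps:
$- (\frac{-2 + S}{7 + 2} + 3 \left(-12\right)) = - (\frac{-2 - 7}{7 + 2} + 3 \left(-12\right)) = - (- \frac{9}{9} - 36) = - (\left(-9\right) \frac{1}{9} - 36) = - (-1 - 36) = \left(-1\right) \left(-37\right) = 37$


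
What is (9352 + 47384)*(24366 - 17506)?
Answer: 389208960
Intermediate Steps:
(9352 + 47384)*(24366 - 17506) = 56736*6860 = 389208960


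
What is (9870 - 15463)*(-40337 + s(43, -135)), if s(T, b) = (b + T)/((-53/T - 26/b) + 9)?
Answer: 2606933872627/11552 ≈ 2.2567e+8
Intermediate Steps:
s(T, b) = (T + b)/(9 - 53/T - 26/b)
(9870 - 15463)*(-40337 + s(43, -135)) = (9870 - 15463)*(-40337 + 43*(-135)*(43 - 135)/(-53*(-135) - 26*43 + 9*43*(-135))) = -5593*(-40337 + 43*(-135)*(-92)/(7155 - 1118 - 52245)) = -5593*(-40337 + 43*(-135)*(-92)/(-46208)) = -5593*(-40337 + 43*(-135)*(-1/46208)*(-92)) = -5593*(-40337 - 133515/11552) = -5593*(-466106539/11552) = 2606933872627/11552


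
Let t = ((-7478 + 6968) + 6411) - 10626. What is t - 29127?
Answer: -33852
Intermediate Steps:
t = -4725 (t = (-510 + 6411) - 10626 = 5901 - 10626 = -4725)
t - 29127 = -4725 - 29127 = -33852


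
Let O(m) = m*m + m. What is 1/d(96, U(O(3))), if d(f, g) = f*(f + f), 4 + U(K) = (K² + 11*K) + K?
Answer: 1/18432 ≈ 5.4253e-5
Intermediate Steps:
O(m) = m + m² (O(m) = m² + m = m + m²)
U(K) = -4 + K² + 12*K (U(K) = -4 + ((K² + 11*K) + K) = -4 + (K² + 12*K) = -4 + K² + 12*K)
d(f, g) = 2*f² (d(f, g) = f*(2*f) = 2*f²)
1/d(96, U(O(3))) = 1/(2*96²) = 1/(2*9216) = 1/18432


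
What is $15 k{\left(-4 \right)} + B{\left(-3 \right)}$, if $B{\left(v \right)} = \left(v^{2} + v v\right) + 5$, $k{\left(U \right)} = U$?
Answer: $-37$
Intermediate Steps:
$B{\left(v \right)} = 5 + 2 v^{2}$ ($B{\left(v \right)} = \left(v^{2} + v^{2}\right) + 5 = 2 v^{2} + 5 = 5 + 2 v^{2}$)
$15 k{\left(-4 \right)} + B{\left(-3 \right)} = 15 \left(-4\right) + \left(5 + 2 \left(-3\right)^{2}\right) = -60 + \left(5 + 2 \cdot 9\right) = -60 + \left(5 + 18\right) = -60 + 23 = -37$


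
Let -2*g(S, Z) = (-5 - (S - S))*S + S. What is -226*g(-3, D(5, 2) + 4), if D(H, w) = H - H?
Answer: 1356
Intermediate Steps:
D(H, w) = 0
g(S, Z) = 2*S (g(S, Z) = -((-5 - (S - S))*S + S)/2 = -((-5 - 1*0)*S + S)/2 = -((-5 + 0)*S + S)/2 = -(-5*S + S)/2 = -(-2)*S = 2*S)
-226*g(-3, D(5, 2) + 4) = -452*(-3) = -226*(-6) = 1356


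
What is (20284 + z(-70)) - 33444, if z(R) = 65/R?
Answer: -184253/14 ≈ -13161.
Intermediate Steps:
(20284 + z(-70)) - 33444 = (20284 + 65/(-70)) - 33444 = (20284 + 65*(-1/70)) - 33444 = (20284 - 13/14) - 33444 = 283963/14 - 33444 = -184253/14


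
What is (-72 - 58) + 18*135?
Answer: 2300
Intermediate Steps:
(-72 - 58) + 18*135 = -130 + 2430 = 2300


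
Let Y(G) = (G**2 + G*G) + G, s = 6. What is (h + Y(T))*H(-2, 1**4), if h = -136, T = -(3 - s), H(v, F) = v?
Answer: 230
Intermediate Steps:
T = 3 (T = -(3 - 1*6) = -(3 - 6) = -1*(-3) = 3)
Y(G) = G + 2*G**2 (Y(G) = (G**2 + G**2) + G = 2*G**2 + G = G + 2*G**2)
(h + Y(T))*H(-2, 1**4) = (-136 + 3*(1 + 2*3))*(-2) = (-136 + 3*(1 + 6))*(-2) = (-136 + 3*7)*(-2) = (-136 + 21)*(-2) = -115*(-2) = 230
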